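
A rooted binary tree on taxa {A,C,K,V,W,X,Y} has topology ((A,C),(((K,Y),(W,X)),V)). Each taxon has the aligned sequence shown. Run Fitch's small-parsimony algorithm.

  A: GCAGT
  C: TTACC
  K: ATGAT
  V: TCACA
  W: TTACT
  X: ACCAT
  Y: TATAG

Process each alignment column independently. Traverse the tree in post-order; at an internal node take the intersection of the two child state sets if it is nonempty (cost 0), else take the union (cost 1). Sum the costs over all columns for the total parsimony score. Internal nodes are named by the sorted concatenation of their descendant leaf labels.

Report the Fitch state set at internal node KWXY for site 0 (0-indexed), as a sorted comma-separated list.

A,T

site 0, node AC: A={G} ∪ C={T} → {G,T} (+1)
site 0, node KY: K={A} ∪ Y={T} → {A,T} (+1)
site 0, node WX: W={T} ∪ X={A} → {A,T} (+1)
site 0, node KWXY: KY={A,T} ∩ WX={A,T} → {A,T} (+0)
site 0, node KVWXY: KWXY={A,T} ∩ V={T} → {T} (+0)
site 0, node ACKVWXY: AC={G,T} ∩ KVWXY={T} → {T} (+0)
site 1, node AC: A={C} ∪ C={T} → {C,T} (+1)
site 1, node KY: K={T} ∪ Y={A} → {A,T} (+1)
site 1, node WX: W={T} ∪ X={C} → {C,T} (+1)
site 1, node KWXY: KY={A,T} ∩ WX={C,T} → {T} (+0)
site 1, node KVWXY: KWXY={T} ∪ V={C} → {C,T} (+1)
site 1, node ACKVWXY: AC={C,T} ∩ KVWXY={C,T} → {C,T} (+0)
site 2, node AC: A={A} ∩ C={A} → {A} (+0)
site 2, node KY: K={G} ∪ Y={T} → {G,T} (+1)
site 2, node WX: W={A} ∪ X={C} → {A,C} (+1)
site 2, node KWXY: KY={G,T} ∪ WX={A,C} → {A,C,G,T} (+1)
site 2, node KVWXY: KWXY={A,C,G,T} ∩ V={A} → {A} (+0)
site 2, node ACKVWXY: AC={A} ∩ KVWXY={A} → {A} (+0)
site 3, node AC: A={G} ∪ C={C} → {C,G} (+1)
site 3, node KY: K={A} ∩ Y={A} → {A} (+0)
site 3, node WX: W={C} ∪ X={A} → {A,C} (+1)
site 3, node KWXY: KY={A} ∩ WX={A,C} → {A} (+0)
site 3, node KVWXY: KWXY={A} ∪ V={C} → {A,C} (+1)
site 3, node ACKVWXY: AC={C,G} ∩ KVWXY={A,C} → {C} (+0)
site 4, node AC: A={T} ∪ C={C} → {C,T} (+1)
site 4, node KY: K={T} ∪ Y={G} → {G,T} (+1)
site 4, node WX: W={T} ∩ X={T} → {T} (+0)
site 4, node KWXY: KY={G,T} ∩ WX={T} → {T} (+0)
site 4, node KVWXY: KWXY={T} ∪ V={A} → {A,T} (+1)
site 4, node ACKVWXY: AC={C,T} ∩ KVWXY={A,T} → {T} (+0)
per-site changes: [3, 4, 3, 3, 3]; total = 16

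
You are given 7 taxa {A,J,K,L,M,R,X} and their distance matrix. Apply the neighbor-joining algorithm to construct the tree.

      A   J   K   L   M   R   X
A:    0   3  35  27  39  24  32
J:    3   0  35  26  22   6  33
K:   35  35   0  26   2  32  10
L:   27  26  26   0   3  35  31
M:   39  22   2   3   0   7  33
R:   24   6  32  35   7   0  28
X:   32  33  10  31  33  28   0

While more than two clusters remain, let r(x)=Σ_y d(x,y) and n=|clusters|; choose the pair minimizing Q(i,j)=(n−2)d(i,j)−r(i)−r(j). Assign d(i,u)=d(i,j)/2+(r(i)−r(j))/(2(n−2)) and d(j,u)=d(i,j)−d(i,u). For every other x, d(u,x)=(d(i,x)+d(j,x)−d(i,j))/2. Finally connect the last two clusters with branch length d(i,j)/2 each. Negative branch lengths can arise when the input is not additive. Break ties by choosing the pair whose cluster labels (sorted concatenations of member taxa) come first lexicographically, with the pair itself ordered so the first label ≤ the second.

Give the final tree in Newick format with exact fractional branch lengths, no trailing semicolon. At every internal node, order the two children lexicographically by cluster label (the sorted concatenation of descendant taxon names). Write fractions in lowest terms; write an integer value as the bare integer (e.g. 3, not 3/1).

1. join A+J (d=3, Q=-270) ⇒ AJ; edges |A|=5, |J|=-2
  updated: d(AJ,K)=67/2, d(AJ,L)=25, d(AJ,M)=29, d(AJ,R)=27/2, d(AJ,X)=31
2. join K+X (d=10, Q=-393/2) ⇒ KX; edges |K|=21/16, |X|=139/16
  updated: d(AJ,KX)=109/4, d(KX,L)=47/2, d(KX,M)=25/2, d(KX,R)=25
3. join AJ+R (d=27/2, Q=-539/4) ⇒ AJR; edges |AJ|=73/8, |R|=35/8
  updated: d(AJR,KX)=155/8, d(AJR,L)=93/4, d(AJR,M)=45/4
4. join AJR+KX (d=155/8, Q=-141/2) ⇒ AJKRX; edges |AJR|=149/16, |KX|=161/16
  updated: d(AJKRX,L)=219/16, d(AJKRX,M)=35/16
5. join AJKRX+L (d=219/16, Q=-151/8) ⇒ AJKLRX; edges |AJKRX|=103/16, |L|=29/4
  updated: d(AJKLRX,M)=-17/4
6. join AJKLRX+M (d=-17/4) ⇒ AJKLMRX; edges |AJKLRX|=-17/8, |M|=-17/8
final tree: (((((A:5,J:-2):73/8,R:35/8):149/16,(K:21/16,X:139/16):161/16):103/16,L:29/4):-17/8,M:-17/8)
total length: 885/16

(((((A:5,J:-2):73/8,R:35/8):149/16,(K:21/16,X:139/16):161/16):103/16,L:29/4):-17/8,M:-17/8)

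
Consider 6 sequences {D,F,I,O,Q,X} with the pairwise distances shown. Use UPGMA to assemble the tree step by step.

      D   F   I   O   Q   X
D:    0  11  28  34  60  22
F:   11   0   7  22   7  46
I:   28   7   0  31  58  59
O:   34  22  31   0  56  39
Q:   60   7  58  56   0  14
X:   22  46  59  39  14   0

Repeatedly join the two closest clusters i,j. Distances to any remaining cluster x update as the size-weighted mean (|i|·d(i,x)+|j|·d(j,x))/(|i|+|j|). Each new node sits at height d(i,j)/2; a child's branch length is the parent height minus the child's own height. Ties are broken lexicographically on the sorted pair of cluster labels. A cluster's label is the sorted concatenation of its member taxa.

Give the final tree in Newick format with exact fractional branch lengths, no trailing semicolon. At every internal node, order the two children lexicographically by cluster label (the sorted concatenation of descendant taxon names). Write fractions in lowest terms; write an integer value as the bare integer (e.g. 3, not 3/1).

iteration 1: select F,I (d=7); attach at lengths (7/2, 7/2); label the merged cluster FI
  updated: d(D,FI)=39/2, d(FI,O)=53/2, d(FI,Q)=65/2, d(FI,X)=105/2
iteration 2: select Q,X (d=14); attach at lengths (7, 7); label the merged cluster QX
  updated: d(D,QX)=41, d(FI,QX)=85/2, d(O,QX)=95/2
iteration 3: select D,FI (d=39/2); attach at lengths (39/4, 25/4); label the merged cluster DFI
  updated: d(DFI,O)=29, d(DFI,QX)=42
iteration 4: select DFI,O (d=29); attach at lengths (19/4, 29/2); label the merged cluster DFIO
  updated: d(DFIO,QX)=347/8
iteration 5: select DFIO,QX (d=347/8); attach at lengths (115/16, 235/16); label the merged cluster DFIOQX
final tree: (((D:39/4,(F:7/2,I:7/2):25/4):19/4,O:29/2):115/16,(Q:7,X:7):235/16)
total length: 625/8

(((D:39/4,(F:7/2,I:7/2):25/4):19/4,O:29/2):115/16,(Q:7,X:7):235/16)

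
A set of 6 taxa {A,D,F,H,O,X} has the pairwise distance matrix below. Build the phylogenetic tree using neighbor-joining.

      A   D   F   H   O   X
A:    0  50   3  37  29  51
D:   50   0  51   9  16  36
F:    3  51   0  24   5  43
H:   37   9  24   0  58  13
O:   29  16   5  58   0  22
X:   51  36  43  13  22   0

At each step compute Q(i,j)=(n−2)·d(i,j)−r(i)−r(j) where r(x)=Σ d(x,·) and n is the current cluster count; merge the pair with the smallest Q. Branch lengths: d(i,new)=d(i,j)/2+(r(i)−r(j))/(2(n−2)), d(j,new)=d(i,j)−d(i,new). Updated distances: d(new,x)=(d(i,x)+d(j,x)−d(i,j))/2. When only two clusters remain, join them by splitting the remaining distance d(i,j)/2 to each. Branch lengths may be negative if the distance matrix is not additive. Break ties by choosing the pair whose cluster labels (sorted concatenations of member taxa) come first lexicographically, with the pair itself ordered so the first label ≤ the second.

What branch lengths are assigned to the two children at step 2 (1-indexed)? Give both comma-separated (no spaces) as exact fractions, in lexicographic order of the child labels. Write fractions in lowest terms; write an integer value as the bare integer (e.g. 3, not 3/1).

37/3,19/6

1. join A+F (d=3, Q=-284) ⇒ AF; edges |A|=7, |F|=-4
  updated: d(AF,D)=49, d(AF,H)=29, d(AF,O)=31/2, d(AF,X)=91/2
2. join AF+O (d=31/2, Q=-204) ⇒ AFO; edges |AF|=37/3, |O|=19/6
  updated: d(AFO,D)=99/4, d(AFO,H)=143/4, d(AFO,X)=26
3. join AFO+X (d=26, Q=-219/2) ⇒ AFOX; edges |AFO|=127/8, |X|=81/8
  updated: d(AFOX,D)=139/8, d(AFOX,H)=91/8
4. join AFOX+D (d=139/8, Q=-151/4) ⇒ ADFOX; edges |AFOX|=79/8, |D|=15/2
  updated: d(ADFOX,H)=3/2
5. join ADFOX+H (d=3/2) ⇒ ADFHOX; edges |ADFOX|=3/4, |H|=3/4
final tree: (((((A:7,F:-4):37/3,O:19/6):127/8,X:81/8):79/8,D:15/2):3/4,H:3/4)
total length: 507/8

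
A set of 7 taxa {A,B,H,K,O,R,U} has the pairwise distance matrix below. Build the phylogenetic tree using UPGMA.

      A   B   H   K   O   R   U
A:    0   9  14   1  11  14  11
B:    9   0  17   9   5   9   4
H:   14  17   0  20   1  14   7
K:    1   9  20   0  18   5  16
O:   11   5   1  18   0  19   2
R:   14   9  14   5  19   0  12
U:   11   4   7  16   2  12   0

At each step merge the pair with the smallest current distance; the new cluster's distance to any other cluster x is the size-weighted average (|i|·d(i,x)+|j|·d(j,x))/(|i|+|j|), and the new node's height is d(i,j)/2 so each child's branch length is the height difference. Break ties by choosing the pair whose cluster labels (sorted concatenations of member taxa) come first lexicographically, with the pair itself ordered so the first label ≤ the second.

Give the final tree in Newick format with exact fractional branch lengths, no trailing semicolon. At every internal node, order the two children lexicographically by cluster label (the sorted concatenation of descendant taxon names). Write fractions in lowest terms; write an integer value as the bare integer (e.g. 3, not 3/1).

iteration 1: select A,K (d=1); attach at lengths (1/2, 1/2); label the merged cluster AK
  updated: d(AK,B)=9, d(AK,H)=17, d(AK,O)=29/2, d(AK,R)=19/2, d(AK,U)=27/2
iteration 2: select H,O (d=1); attach at lengths (1/2, 1/2); label the merged cluster HO
  updated: d(AK,HO)=63/4, d(B,HO)=11, d(HO,R)=33/2, d(HO,U)=9/2
iteration 3: select B,U (d=4); attach at lengths (2, 2); label the merged cluster BU
  updated: d(AK,BU)=45/4, d(BU,HO)=31/4, d(BU,R)=21/2
iteration 4: select BU,HO (d=31/4); attach at lengths (15/8, 27/8); label the merged cluster BHOU
  updated: d(AK,BHOU)=27/2, d(BHOU,R)=27/2
iteration 5: select AK,R (d=19/2); attach at lengths (17/4, 19/4); label the merged cluster AKR
  updated: d(AKR,BHOU)=27/2
iteration 6: select AKR,BHOU (d=27/2); attach at lengths (2, 23/8); label the merged cluster ABHKORU
final tree: (((A:1/2,K:1/2):17/4,R:19/4):2,((B:2,U:2):15/8,(H:1/2,O:1/2):27/8):23/8)
total length: 201/8

(((A:1/2,K:1/2):17/4,R:19/4):2,((B:2,U:2):15/8,(H:1/2,O:1/2):27/8):23/8)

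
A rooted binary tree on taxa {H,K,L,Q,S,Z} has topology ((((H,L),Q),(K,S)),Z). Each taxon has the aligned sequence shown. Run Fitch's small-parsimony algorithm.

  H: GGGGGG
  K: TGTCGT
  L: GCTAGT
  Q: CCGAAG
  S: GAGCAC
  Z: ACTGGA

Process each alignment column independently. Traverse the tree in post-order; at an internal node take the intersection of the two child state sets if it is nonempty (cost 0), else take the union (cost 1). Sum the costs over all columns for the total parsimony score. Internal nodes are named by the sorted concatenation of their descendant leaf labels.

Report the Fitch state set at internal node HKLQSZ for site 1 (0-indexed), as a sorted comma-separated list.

HL@0: {G} ∩ {G} = {G} (intersection, +0)
HLQ@0: {G} ∪ {C} = {C,G} (union, +1)
KS@0: {T} ∪ {G} = {G,T} (union, +1)
HKLQS@0: {C,G} ∩ {G,T} = {G} (intersection, +0)
HKLQSZ@0: {G} ∪ {A} = {A,G} (union, +1)
HL@1: {G} ∪ {C} = {C,G} (union, +1)
HLQ@1: {C,G} ∩ {C} = {C} (intersection, +0)
KS@1: {G} ∪ {A} = {A,G} (union, +1)
HKLQS@1: {C} ∪ {A,G} = {A,C,G} (union, +1)
HKLQSZ@1: {A,C,G} ∩ {C} = {C} (intersection, +0)
HL@2: {G} ∪ {T} = {G,T} (union, +1)
HLQ@2: {G,T} ∩ {G} = {G} (intersection, +0)
KS@2: {T} ∪ {G} = {G,T} (union, +1)
HKLQS@2: {G} ∩ {G,T} = {G} (intersection, +0)
HKLQSZ@2: {G} ∪ {T} = {G,T} (union, +1)
HL@3: {G} ∪ {A} = {A,G} (union, +1)
HLQ@3: {A,G} ∩ {A} = {A} (intersection, +0)
KS@3: {C} ∩ {C} = {C} (intersection, +0)
HKLQS@3: {A} ∪ {C} = {A,C} (union, +1)
HKLQSZ@3: {A,C} ∪ {G} = {A,C,G} (union, +1)
HL@4: {G} ∩ {G} = {G} (intersection, +0)
HLQ@4: {G} ∪ {A} = {A,G} (union, +1)
KS@4: {G} ∪ {A} = {A,G} (union, +1)
HKLQS@4: {A,G} ∩ {A,G} = {A,G} (intersection, +0)
HKLQSZ@4: {A,G} ∩ {G} = {G} (intersection, +0)
HL@5: {G} ∪ {T} = {G,T} (union, +1)
HLQ@5: {G,T} ∩ {G} = {G} (intersection, +0)
KS@5: {T} ∪ {C} = {C,T} (union, +1)
HKLQS@5: {G} ∪ {C,T} = {C,G,T} (union, +1)
HKLQSZ@5: {C,G,T} ∪ {A} = {A,C,G,T} (union, +1)
per-site changes: [3, 3, 3, 3, 2, 4]; total = 18

C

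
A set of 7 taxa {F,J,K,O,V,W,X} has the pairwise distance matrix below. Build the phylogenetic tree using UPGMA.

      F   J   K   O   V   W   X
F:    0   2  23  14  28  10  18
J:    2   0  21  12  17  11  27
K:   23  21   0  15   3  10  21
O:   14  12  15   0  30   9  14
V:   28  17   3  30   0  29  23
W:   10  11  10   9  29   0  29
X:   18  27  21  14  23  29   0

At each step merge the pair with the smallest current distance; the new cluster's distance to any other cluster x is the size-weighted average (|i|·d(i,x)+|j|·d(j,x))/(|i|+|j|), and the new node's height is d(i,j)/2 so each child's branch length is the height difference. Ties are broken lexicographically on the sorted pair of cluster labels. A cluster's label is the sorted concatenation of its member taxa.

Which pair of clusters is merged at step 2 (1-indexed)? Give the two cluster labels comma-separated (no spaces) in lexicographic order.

1. join F+J (d=2) ⇒ FJ; edges |F|=1, |J|=1
  updated: d(FJ,K)=22, d(FJ,O)=13, d(FJ,V)=45/2, d(FJ,W)=21/2, d(FJ,X)=45/2
2. join K+V (d=3) ⇒ KV; edges |K|=3/2, |V|=3/2
  updated: d(FJ,KV)=89/4, d(KV,O)=45/2, d(KV,W)=39/2, d(KV,X)=22
3. join O+W (d=9) ⇒ OW; edges |O|=9/2, |W|=9/2
  updated: d(FJ,OW)=47/4, d(KV,OW)=21, d(OW,X)=43/2
4. join FJ+OW (d=47/4) ⇒ FJOW; edges |FJ|=39/8, |OW|=11/8
  updated: d(FJOW,KV)=173/8, d(FJOW,X)=22
5. join FJOW+KV (d=173/8) ⇒ FJKOVW; edges |FJOW|=79/16, |KV|=149/16
  updated: d(FJKOVW,X)=22
6. join FJKOVW+X (d=22) ⇒ FJKOVWX; edges |FJKOVW|=3/16, |X|=11
final tree: ((((F:1,J:1):39/8,(O:9/2,W:9/2):11/8):79/16,(K:3/2,V:3/2):149/16):3/16,X:11)
total length: 731/16

K,V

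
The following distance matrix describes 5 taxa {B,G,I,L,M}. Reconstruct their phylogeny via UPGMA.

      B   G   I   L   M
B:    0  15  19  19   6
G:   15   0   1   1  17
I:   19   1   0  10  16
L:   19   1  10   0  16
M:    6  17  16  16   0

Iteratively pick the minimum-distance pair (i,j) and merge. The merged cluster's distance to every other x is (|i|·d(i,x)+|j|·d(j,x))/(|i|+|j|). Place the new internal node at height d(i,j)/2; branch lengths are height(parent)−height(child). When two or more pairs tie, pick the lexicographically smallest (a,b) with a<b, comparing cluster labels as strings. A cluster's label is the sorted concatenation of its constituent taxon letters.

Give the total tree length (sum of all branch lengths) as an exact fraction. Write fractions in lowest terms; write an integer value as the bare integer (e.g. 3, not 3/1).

93/4

1. join G+I (d=1) ⇒ GI; edges |G|=1/2, |I|=1/2
  updated: d(B,GI)=17, d(GI,L)=11/2, d(GI,M)=33/2
2. join GI+L (d=11/2) ⇒ GIL; edges |GI|=9/4, |L|=11/4
  updated: d(B,GIL)=53/3, d(GIL,M)=49/3
3. join B+M (d=6) ⇒ BM; edges |B|=3, |M|=3
  updated: d(BM,GIL)=17
4. join BM+GIL (d=17) ⇒ BGILM; edges |BM|=11/2, |GIL|=23/4
final tree: ((B:3,M:3):11/2,((G:1/2,I:1/2):9/4,L:11/4):23/4)
total length: 93/4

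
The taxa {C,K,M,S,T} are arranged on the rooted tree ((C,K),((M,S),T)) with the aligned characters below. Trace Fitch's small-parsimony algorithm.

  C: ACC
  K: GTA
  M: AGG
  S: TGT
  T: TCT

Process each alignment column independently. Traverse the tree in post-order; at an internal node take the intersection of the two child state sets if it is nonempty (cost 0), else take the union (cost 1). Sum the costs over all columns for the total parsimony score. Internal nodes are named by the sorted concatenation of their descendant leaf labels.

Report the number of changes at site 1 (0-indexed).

2

[col 0] CK: children C:{A}, K:{G} ∪→ {A,G}; cost 1
[col 0] MS: children M:{A}, S:{T} ∪→ {A,T}; cost 1
[col 0] MST: children MS:{A,T}, T:{T} ∩→ {T}; cost 0
[col 0] CKMST: children CK:{A,G}, MST:{T} ∪→ {A,G,T}; cost 1
[col 1] CK: children C:{C}, K:{T} ∪→ {C,T}; cost 1
[col 1] MS: children M:{G}, S:{G} ∩→ {G}; cost 0
[col 1] MST: children MS:{G}, T:{C} ∪→ {C,G}; cost 1
[col 1] CKMST: children CK:{C,T}, MST:{C,G} ∩→ {C}; cost 0
[col 2] CK: children C:{C}, K:{A} ∪→ {A,C}; cost 1
[col 2] MS: children M:{G}, S:{T} ∪→ {G,T}; cost 1
[col 2] MST: children MS:{G,T}, T:{T} ∩→ {T}; cost 0
[col 2] CKMST: children CK:{A,C}, MST:{T} ∪→ {A,C,T}; cost 1
per-site changes: [3, 2, 3]; total = 8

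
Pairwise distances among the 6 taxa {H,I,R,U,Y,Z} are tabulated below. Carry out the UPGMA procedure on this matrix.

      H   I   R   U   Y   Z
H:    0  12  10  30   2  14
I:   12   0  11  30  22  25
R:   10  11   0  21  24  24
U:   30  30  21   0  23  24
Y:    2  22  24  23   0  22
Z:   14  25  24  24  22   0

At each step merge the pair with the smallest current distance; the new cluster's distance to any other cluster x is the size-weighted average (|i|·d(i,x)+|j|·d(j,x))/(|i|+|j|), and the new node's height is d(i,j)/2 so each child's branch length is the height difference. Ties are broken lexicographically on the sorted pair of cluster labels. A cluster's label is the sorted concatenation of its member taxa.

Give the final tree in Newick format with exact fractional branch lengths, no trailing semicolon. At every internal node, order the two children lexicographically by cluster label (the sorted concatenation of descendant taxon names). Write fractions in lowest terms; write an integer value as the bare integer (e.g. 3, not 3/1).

1. join H+Y (d=2) ⇒ HY; edges |H|=1, |Y|=1
  updated: d(HY,I)=17, d(HY,R)=17, d(HY,U)=53/2, d(HY,Z)=18
2. join I+R (d=11) ⇒ IR; edges |I|=11/2, |R|=11/2
  updated: d(HY,IR)=17, d(IR,U)=51/2, d(IR,Z)=49/2
3. join HY+IR (d=17) ⇒ HIRY; edges |HY|=15/2, |IR|=3
  updated: d(HIRY,U)=26, d(HIRY,Z)=85/4
4. join HIRY+Z (d=85/4) ⇒ HIRYZ; edges |HIRY|=17/8, |Z|=85/8
  updated: d(HIRYZ,U)=128/5
5. join HIRYZ+U (d=128/5) ⇒ HIRUYZ; edges |HIRYZ|=87/40, |U|=64/5
final tree: ((((H:1,Y:1):15/2,(I:11/2,R:11/2):3):17/8,Z:85/8):87/40,U:64/5)
total length: 2049/40

((((H:1,Y:1):15/2,(I:11/2,R:11/2):3):17/8,Z:85/8):87/40,U:64/5)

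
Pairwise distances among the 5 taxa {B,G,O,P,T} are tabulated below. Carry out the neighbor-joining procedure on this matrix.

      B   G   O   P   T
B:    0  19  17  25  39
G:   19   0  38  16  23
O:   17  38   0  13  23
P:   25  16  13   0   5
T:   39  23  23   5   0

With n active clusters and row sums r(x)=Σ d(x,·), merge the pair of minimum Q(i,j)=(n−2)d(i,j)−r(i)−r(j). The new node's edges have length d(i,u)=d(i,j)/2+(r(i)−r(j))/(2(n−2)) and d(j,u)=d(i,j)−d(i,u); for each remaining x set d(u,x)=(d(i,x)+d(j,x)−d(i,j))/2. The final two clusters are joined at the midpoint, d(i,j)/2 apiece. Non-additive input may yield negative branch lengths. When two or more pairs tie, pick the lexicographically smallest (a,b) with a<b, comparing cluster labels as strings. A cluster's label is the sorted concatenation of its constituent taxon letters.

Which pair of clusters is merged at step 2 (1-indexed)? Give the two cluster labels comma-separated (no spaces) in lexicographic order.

BO,G

1. join B+O (d=17, Q=-140) ⇒ BO; edges |B|=10, |O|=7
  updated: d(BO,G)=20, d(BO,P)=21/2, d(BO,T)=45/2
2. join BO+G (d=20, Q=-72) ⇒ BGO; edges |BO|=17/2, |G|=23/2
  updated: d(BGO,P)=13/4, d(BGO,T)=51/4
3. join BGO+P (d=13/4, Q=-21) ⇒ BGOP; edges |BGO|=11/2, |P|=-9/4
  updated: d(BGOP,T)=29/4
4. join BGOP+T (d=29/4) ⇒ BGOPT; edges |BGOP|=29/8, |T|=29/8
final tree: ((((B:10,O:7):17/2,G:23/2):11/2,P:-9/4):29/8,T:29/8)
total length: 95/2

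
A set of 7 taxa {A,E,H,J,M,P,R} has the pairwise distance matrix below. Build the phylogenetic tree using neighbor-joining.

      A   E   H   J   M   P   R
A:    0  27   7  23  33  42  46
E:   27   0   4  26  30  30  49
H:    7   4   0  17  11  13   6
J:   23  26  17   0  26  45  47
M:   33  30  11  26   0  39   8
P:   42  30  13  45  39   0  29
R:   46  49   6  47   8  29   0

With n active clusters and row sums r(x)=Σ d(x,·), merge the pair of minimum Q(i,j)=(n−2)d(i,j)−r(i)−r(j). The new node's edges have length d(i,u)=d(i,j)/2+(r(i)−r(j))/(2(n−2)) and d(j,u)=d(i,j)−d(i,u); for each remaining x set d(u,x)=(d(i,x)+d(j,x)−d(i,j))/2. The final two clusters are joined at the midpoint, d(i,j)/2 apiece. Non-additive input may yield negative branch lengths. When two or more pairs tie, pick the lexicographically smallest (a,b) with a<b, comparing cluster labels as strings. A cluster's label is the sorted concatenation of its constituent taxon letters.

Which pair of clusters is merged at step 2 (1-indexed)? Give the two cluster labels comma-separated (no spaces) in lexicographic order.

A,J

step 1: merge (M,R) at d=8, Q=-292; branch lengths M→1/5, R→39/5; new cluster MR
  updated: d(A,MR)=71/2, d(E,MR)=71/2, d(H,MR)=9/2, d(J,MR)=65/2, d(MR,P)=30
step 2: merge (A,J) at d=23, Q=-186; branch lengths A→83/8, J→101/8; new cluster AJ
  updated: d(AJ,E)=15, d(AJ,H)=1/2, d(AJ,MR)=45/2, d(AJ,P)=32
step 3: merge (AJ,E) at d=15, Q=-219/2; branch lengths AJ→61/12, E→119/12; new cluster AEJ
  updated: d(AEJ,H)=-21/4, d(AEJ,MR)=43/2, d(AEJ,P)=47/2
step 4: merge (AEJ,H) at d=-21/4, Q=-125/2; branch lengths AEJ→17/4, H→-19/2; new cluster AEHJ
  updated: d(AEHJ,MR)=125/8, d(AEHJ,P)=167/8
step 5: merge (AEHJ,MR) at d=125/8, Q=-133/2; branch lengths AEHJ→13/4, MR→99/8; new cluster AEHJMR
  updated: d(AEHJMR,P)=141/8
step 6: merge (AEHJMR,P) at d=141/8; branch lengths AEHJMR→141/16, P→141/16; new cluster AEHJMPR
final tree: (((((A:83/8,J:101/8):61/12,E:119/12):17/4,H:-19/2):13/4,(M:1/5,R:39/5):99/8):141/16,P:141/16)
total length: 74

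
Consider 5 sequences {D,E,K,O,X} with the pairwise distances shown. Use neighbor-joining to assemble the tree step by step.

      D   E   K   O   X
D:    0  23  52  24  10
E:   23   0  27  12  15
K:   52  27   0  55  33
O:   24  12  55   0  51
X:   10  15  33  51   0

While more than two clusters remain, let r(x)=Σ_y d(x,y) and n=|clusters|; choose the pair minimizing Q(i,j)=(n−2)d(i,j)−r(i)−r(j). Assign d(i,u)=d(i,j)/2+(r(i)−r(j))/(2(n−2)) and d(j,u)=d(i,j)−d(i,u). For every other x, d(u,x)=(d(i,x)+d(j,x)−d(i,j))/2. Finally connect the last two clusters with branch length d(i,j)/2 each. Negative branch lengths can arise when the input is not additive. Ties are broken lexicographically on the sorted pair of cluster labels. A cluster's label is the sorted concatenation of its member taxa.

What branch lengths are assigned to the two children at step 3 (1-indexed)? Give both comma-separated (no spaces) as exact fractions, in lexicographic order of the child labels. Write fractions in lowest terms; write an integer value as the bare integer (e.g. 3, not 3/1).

59/8,-45/8

step 1: merge (D,X) at d=10, Q=-188; branch lengths D→5, X→5; new cluster DX
  updated: d(DX,E)=14, d(DX,K)=75/2, d(DX,O)=65/2
step 2: merge (DX,K) at d=75/2, Q=-257/2; branch lengths DX→79/8, K→221/8; new cluster DKX
  updated: d(DKX,E)=7/4, d(DKX,O)=25
step 3: merge (DKX,E) at d=7/4, Q=-155/4; branch lengths DKX→59/8, E→-45/8; new cluster DEKX
  updated: d(DEKX,O)=141/8
step 4: merge (DEKX,O) at d=141/8; branch lengths DEKX→141/16, O→141/16; new cluster DEKOX
final tree: ((((D:5,X:5):79/8,K:221/8):59/8,E:-45/8):141/16,O:141/16)
total length: 535/8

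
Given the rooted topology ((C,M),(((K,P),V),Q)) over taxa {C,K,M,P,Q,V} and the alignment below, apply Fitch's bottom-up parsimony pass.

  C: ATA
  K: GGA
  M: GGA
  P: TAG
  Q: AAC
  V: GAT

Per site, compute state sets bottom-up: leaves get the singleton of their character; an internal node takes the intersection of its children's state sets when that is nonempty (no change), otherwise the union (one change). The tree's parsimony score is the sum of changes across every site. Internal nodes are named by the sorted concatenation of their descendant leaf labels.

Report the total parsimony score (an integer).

9

site 0, node CM: C={A} ∪ M={G} → {A,G} (+1)
site 0, node KP: K={G} ∪ P={T} → {G,T} (+1)
site 0, node KPV: KP={G,T} ∩ V={G} → {G} (+0)
site 0, node KPQV: KPV={G} ∪ Q={A} → {A,G} (+1)
site 0, node CKMPQV: CM={A,G} ∩ KPQV={A,G} → {A,G} (+0)
site 1, node CM: C={T} ∪ M={G} → {G,T} (+1)
site 1, node KP: K={G} ∪ P={A} → {A,G} (+1)
site 1, node KPV: KP={A,G} ∩ V={A} → {A} (+0)
site 1, node KPQV: KPV={A} ∩ Q={A} → {A} (+0)
site 1, node CKMPQV: CM={G,T} ∪ KPQV={A} → {A,G,T} (+1)
site 2, node CM: C={A} ∩ M={A} → {A} (+0)
site 2, node KP: K={A} ∪ P={G} → {A,G} (+1)
site 2, node KPV: KP={A,G} ∪ V={T} → {A,G,T} (+1)
site 2, node KPQV: KPV={A,G,T} ∪ Q={C} → {A,C,G,T} (+1)
site 2, node CKMPQV: CM={A} ∩ KPQV={A,C,G,T} → {A} (+0)
per-site changes: [3, 3, 3]; total = 9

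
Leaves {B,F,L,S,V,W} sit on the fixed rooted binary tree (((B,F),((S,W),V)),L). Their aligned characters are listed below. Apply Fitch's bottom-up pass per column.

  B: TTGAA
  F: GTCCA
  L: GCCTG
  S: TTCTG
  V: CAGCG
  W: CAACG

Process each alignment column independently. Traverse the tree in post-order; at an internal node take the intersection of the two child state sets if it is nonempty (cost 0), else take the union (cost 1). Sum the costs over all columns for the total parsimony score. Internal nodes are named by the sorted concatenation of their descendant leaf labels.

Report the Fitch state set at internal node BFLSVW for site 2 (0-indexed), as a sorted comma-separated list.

C

site 0, node BF: B={T} ∪ F={G} → {G,T} (+1)
site 0, node SW: S={T} ∪ W={C} → {C,T} (+1)
site 0, node SVW: SW={C,T} ∩ V={C} → {C} (+0)
site 0, node BFSVW: BF={G,T} ∪ SVW={C} → {C,G,T} (+1)
site 0, node BFLSVW: BFSVW={C,G,T} ∩ L={G} → {G} (+0)
site 1, node BF: B={T} ∩ F={T} → {T} (+0)
site 1, node SW: S={T} ∪ W={A} → {A,T} (+1)
site 1, node SVW: SW={A,T} ∩ V={A} → {A} (+0)
site 1, node BFSVW: BF={T} ∪ SVW={A} → {A,T} (+1)
site 1, node BFLSVW: BFSVW={A,T} ∪ L={C} → {A,C,T} (+1)
site 2, node BF: B={G} ∪ F={C} → {C,G} (+1)
site 2, node SW: S={C} ∪ W={A} → {A,C} (+1)
site 2, node SVW: SW={A,C} ∪ V={G} → {A,C,G} (+1)
site 2, node BFSVW: BF={C,G} ∩ SVW={A,C,G} → {C,G} (+0)
site 2, node BFLSVW: BFSVW={C,G} ∩ L={C} → {C} (+0)
site 3, node BF: B={A} ∪ F={C} → {A,C} (+1)
site 3, node SW: S={T} ∪ W={C} → {C,T} (+1)
site 3, node SVW: SW={C,T} ∩ V={C} → {C} (+0)
site 3, node BFSVW: BF={A,C} ∩ SVW={C} → {C} (+0)
site 3, node BFLSVW: BFSVW={C} ∪ L={T} → {C,T} (+1)
site 4, node BF: B={A} ∩ F={A} → {A} (+0)
site 4, node SW: S={G} ∩ W={G} → {G} (+0)
site 4, node SVW: SW={G} ∩ V={G} → {G} (+0)
site 4, node BFSVW: BF={A} ∪ SVW={G} → {A,G} (+1)
site 4, node BFLSVW: BFSVW={A,G} ∩ L={G} → {G} (+0)
per-site changes: [3, 3, 3, 3, 1]; total = 13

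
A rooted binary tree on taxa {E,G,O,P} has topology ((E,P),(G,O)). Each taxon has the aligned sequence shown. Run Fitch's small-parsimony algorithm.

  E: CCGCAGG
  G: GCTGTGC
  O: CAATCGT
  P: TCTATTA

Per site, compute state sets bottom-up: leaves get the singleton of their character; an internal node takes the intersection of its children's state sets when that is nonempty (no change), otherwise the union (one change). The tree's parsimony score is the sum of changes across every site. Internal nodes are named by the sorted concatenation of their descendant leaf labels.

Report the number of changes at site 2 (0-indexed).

2

[col 0] EP: children E:{C}, P:{T} ∪→ {C,T}; cost 1
[col 0] GO: children G:{G}, O:{C} ∪→ {C,G}; cost 1
[col 0] EGOP: children EP:{C,T}, GO:{C,G} ∩→ {C}; cost 0
[col 1] EP: children E:{C}, P:{C} ∩→ {C}; cost 0
[col 1] GO: children G:{C}, O:{A} ∪→ {A,C}; cost 1
[col 1] EGOP: children EP:{C}, GO:{A,C} ∩→ {C}; cost 0
[col 2] EP: children E:{G}, P:{T} ∪→ {G,T}; cost 1
[col 2] GO: children G:{T}, O:{A} ∪→ {A,T}; cost 1
[col 2] EGOP: children EP:{G,T}, GO:{A,T} ∩→ {T}; cost 0
[col 3] EP: children E:{C}, P:{A} ∪→ {A,C}; cost 1
[col 3] GO: children G:{G}, O:{T} ∪→ {G,T}; cost 1
[col 3] EGOP: children EP:{A,C}, GO:{G,T} ∪→ {A,C,G,T}; cost 1
[col 4] EP: children E:{A}, P:{T} ∪→ {A,T}; cost 1
[col 4] GO: children G:{T}, O:{C} ∪→ {C,T}; cost 1
[col 4] EGOP: children EP:{A,T}, GO:{C,T} ∩→ {T}; cost 0
[col 5] EP: children E:{G}, P:{T} ∪→ {G,T}; cost 1
[col 5] GO: children G:{G}, O:{G} ∩→ {G}; cost 0
[col 5] EGOP: children EP:{G,T}, GO:{G} ∩→ {G}; cost 0
[col 6] EP: children E:{G}, P:{A} ∪→ {A,G}; cost 1
[col 6] GO: children G:{C}, O:{T} ∪→ {C,T}; cost 1
[col 6] EGOP: children EP:{A,G}, GO:{C,T} ∪→ {A,C,G,T}; cost 1
per-site changes: [2, 1, 2, 3, 2, 1, 3]; total = 14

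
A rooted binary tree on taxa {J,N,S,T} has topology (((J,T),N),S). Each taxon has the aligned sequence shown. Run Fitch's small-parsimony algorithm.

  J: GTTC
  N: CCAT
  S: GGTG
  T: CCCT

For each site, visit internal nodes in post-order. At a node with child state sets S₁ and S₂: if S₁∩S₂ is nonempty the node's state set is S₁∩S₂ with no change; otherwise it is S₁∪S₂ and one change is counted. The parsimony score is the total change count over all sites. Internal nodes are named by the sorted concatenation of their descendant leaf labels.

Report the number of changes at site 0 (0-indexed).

[col 0] JT: children J:{G}, T:{C} ∪→ {C,G}; cost 1
[col 0] JNT: children JT:{C,G}, N:{C} ∩→ {C}; cost 0
[col 0] JNST: children JNT:{C}, S:{G} ∪→ {C,G}; cost 1
[col 1] JT: children J:{T}, T:{C} ∪→ {C,T}; cost 1
[col 1] JNT: children JT:{C,T}, N:{C} ∩→ {C}; cost 0
[col 1] JNST: children JNT:{C}, S:{G} ∪→ {C,G}; cost 1
[col 2] JT: children J:{T}, T:{C} ∪→ {C,T}; cost 1
[col 2] JNT: children JT:{C,T}, N:{A} ∪→ {A,C,T}; cost 1
[col 2] JNST: children JNT:{A,C,T}, S:{T} ∩→ {T}; cost 0
[col 3] JT: children J:{C}, T:{T} ∪→ {C,T}; cost 1
[col 3] JNT: children JT:{C,T}, N:{T} ∩→ {T}; cost 0
[col 3] JNST: children JNT:{T}, S:{G} ∪→ {G,T}; cost 1
per-site changes: [2, 2, 2, 2]; total = 8

2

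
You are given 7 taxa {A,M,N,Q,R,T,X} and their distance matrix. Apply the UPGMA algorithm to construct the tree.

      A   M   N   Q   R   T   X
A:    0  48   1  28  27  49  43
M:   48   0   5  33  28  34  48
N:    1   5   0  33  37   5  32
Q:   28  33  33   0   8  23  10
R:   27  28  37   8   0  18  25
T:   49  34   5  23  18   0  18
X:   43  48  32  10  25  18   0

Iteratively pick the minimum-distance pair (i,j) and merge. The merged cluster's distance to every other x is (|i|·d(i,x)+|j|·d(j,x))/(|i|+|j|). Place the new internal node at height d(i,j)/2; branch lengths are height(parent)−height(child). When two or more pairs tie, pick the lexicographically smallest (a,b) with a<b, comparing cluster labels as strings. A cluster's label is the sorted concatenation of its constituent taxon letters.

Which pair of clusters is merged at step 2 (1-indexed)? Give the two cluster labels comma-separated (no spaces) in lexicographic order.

Q,R

iteration 1: select A,N (d=1); attach at lengths (1/2, 1/2); label the merged cluster AN
  updated: d(AN,M)=53/2, d(AN,Q)=61/2, d(AN,R)=32, d(AN,T)=27, d(AN,X)=75/2
iteration 2: select Q,R (d=8); attach at lengths (4, 4); label the merged cluster QR
  updated: d(AN,QR)=125/4, d(M,QR)=61/2, d(QR,T)=41/2, d(QR,X)=35/2
iteration 3: select QR,X (d=35/2); attach at lengths (19/4, 35/4); label the merged cluster QRX
  updated: d(AN,QRX)=100/3, d(M,QRX)=109/3, d(QRX,T)=59/3
iteration 4: select QRX,T (d=59/3); attach at lengths (13/12, 59/6); label the merged cluster QRTX
  updated: d(AN,QRTX)=127/4, d(M,QRTX)=143/4
iteration 5: select AN,M (d=53/2); attach at lengths (51/4, 53/4); label the merged cluster AMN
  updated: d(AMN,QRTX)=397/12
iteration 6: select AMN,QRTX (d=397/12); attach at lengths (79/24, 161/24); label the merged cluster AMNQRTX
final tree: (((A:1/2,N:1/2):51/4,M:53/4):79/24,(((Q:4,R:4):19/4,X:35/4):13/12,T:59/6):161/24)
total length: 833/12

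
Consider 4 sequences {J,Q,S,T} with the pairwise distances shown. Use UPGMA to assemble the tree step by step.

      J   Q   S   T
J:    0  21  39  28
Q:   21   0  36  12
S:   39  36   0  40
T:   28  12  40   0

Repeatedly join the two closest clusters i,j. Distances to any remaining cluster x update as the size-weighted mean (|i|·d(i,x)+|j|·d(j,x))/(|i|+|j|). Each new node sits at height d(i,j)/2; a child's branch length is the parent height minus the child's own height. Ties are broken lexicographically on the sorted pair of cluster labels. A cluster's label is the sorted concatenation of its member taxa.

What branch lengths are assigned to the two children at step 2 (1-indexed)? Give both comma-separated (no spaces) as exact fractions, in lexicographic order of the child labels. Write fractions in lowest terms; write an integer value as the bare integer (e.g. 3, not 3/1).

49/4,25/4

1. join Q+T (d=12) ⇒ QT; edges |Q|=6, |T|=6
  updated: d(J,QT)=49/2, d(QT,S)=38
2. join J+QT (d=49/2) ⇒ JQT; edges |J|=49/4, |QT|=25/4
  updated: d(JQT,S)=115/3
3. join JQT+S (d=115/3) ⇒ JQST; edges |JQT|=83/12, |S|=115/6
final tree: ((J:49/4,(Q:6,T:6):25/4):83/12,S:115/6)
total length: 679/12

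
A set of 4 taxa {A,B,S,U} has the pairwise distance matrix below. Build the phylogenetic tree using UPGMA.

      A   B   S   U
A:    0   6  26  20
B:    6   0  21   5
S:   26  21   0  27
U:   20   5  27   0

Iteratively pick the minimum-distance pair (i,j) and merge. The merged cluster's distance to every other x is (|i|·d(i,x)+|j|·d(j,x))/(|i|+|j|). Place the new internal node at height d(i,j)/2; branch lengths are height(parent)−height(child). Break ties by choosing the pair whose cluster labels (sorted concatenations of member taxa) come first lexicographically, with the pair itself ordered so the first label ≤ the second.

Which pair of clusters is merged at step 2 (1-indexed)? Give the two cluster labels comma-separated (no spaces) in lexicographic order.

step 1: merge (B,U) at d=5; branch lengths B→5/2, U→5/2; new cluster BU
  updated: d(A,BU)=13, d(BU,S)=24
step 2: merge (A,BU) at d=13; branch lengths A→13/2, BU→4; new cluster ABU
  updated: d(ABU,S)=74/3
step 3: merge (ABU,S) at d=74/3; branch lengths ABU→35/6, S→37/3; new cluster ABSU
final tree: ((A:13/2,(B:5/2,U:5/2):4):35/6,S:37/3)
total length: 101/3

A,BU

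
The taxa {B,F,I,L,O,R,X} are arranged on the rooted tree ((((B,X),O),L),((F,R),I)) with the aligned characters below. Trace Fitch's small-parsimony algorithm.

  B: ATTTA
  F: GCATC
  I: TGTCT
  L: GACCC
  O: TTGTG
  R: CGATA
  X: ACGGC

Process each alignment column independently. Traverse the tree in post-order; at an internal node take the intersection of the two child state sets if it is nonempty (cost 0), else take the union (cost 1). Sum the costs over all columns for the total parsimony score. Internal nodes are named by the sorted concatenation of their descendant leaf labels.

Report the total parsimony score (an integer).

19

site 0, node BX: B={A} ∩ X={A} → {A} (+0)
site 0, node BOX: BX={A} ∪ O={T} → {A,T} (+1)
site 0, node BLOX: BOX={A,T} ∪ L={G} → {A,G,T} (+1)
site 0, node FR: F={G} ∪ R={C} → {C,G} (+1)
site 0, node FIR: FR={C,G} ∪ I={T} → {C,G,T} (+1)
site 0, node BFILORX: BLOX={A,G,T} ∩ FIR={C,G,T} → {G,T} (+0)
site 1, node BX: B={T} ∪ X={C} → {C,T} (+1)
site 1, node BOX: BX={C,T} ∩ O={T} → {T} (+0)
site 1, node BLOX: BOX={T} ∪ L={A} → {A,T} (+1)
site 1, node FR: F={C} ∪ R={G} → {C,G} (+1)
site 1, node FIR: FR={C,G} ∩ I={G} → {G} (+0)
site 1, node BFILORX: BLOX={A,T} ∪ FIR={G} → {A,G,T} (+1)
site 2, node BX: B={T} ∪ X={G} → {G,T} (+1)
site 2, node BOX: BX={G,T} ∩ O={G} → {G} (+0)
site 2, node BLOX: BOX={G} ∪ L={C} → {C,G} (+1)
site 2, node FR: F={A} ∩ R={A} → {A} (+0)
site 2, node FIR: FR={A} ∪ I={T} → {A,T} (+1)
site 2, node BFILORX: BLOX={C,G} ∪ FIR={A,T} → {A,C,G,T} (+1)
site 3, node BX: B={T} ∪ X={G} → {G,T} (+1)
site 3, node BOX: BX={G,T} ∩ O={T} → {T} (+0)
site 3, node BLOX: BOX={T} ∪ L={C} → {C,T} (+1)
site 3, node FR: F={T} ∩ R={T} → {T} (+0)
site 3, node FIR: FR={T} ∪ I={C} → {C,T} (+1)
site 3, node BFILORX: BLOX={C,T} ∩ FIR={C,T} → {C,T} (+0)
site 4, node BX: B={A} ∪ X={C} → {A,C} (+1)
site 4, node BOX: BX={A,C} ∪ O={G} → {A,C,G} (+1)
site 4, node BLOX: BOX={A,C,G} ∩ L={C} → {C} (+0)
site 4, node FR: F={C} ∪ R={A} → {A,C} (+1)
site 4, node FIR: FR={A,C} ∪ I={T} → {A,C,T} (+1)
site 4, node BFILORX: BLOX={C} ∩ FIR={A,C,T} → {C} (+0)
per-site changes: [4, 4, 4, 3, 4]; total = 19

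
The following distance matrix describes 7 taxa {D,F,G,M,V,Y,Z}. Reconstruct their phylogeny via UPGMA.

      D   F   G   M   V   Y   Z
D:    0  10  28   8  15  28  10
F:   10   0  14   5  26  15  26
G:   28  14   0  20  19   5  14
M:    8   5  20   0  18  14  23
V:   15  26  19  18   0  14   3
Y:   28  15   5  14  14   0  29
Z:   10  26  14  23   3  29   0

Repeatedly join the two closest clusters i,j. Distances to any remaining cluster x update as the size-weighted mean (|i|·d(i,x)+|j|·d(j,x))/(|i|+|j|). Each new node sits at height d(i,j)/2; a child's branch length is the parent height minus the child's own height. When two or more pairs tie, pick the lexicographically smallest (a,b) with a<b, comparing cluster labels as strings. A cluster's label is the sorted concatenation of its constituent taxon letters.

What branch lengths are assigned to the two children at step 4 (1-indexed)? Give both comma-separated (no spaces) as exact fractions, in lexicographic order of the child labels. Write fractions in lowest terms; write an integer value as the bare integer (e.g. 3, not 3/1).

1. join V+Z (d=3) ⇒ VZ; edges |V|=3/2, |Z|=3/2
  updated: d(D,VZ)=25/2, d(F,VZ)=26, d(G,VZ)=33/2, d(M,VZ)=41/2, d(VZ,Y)=43/2
2. join F+M (d=5) ⇒ FM; edges |F|=5/2, |M|=5/2
  updated: d(D,FM)=9, d(FM,G)=17, d(FM,VZ)=93/4, d(FM,Y)=29/2
3. join G+Y (d=5) ⇒ GY; edges |G|=5/2, |Y|=5/2
  updated: d(D,GY)=28, d(FM,GY)=63/4, d(GY,VZ)=19
4. join D+FM (d=9) ⇒ DFM; edges |D|=9/2, |FM|=2
  updated: d(DFM,GY)=119/6, d(DFM,VZ)=59/3
5. join GY+VZ (d=19) ⇒ GVYZ; edges |GY|=7, |VZ|=8
  updated: d(DFM,GVYZ)=79/4
6. join DFM+GVYZ (d=79/4) ⇒ DFGMVYZ; edges |DFM|=43/8, |GVYZ|=3/8
final tree: ((D:9/2,(F:5/2,M:5/2):2):43/8,((G:5/2,Y:5/2):7,(V:3/2,Z:3/2):8):3/8)
total length: 161/4

9/2,2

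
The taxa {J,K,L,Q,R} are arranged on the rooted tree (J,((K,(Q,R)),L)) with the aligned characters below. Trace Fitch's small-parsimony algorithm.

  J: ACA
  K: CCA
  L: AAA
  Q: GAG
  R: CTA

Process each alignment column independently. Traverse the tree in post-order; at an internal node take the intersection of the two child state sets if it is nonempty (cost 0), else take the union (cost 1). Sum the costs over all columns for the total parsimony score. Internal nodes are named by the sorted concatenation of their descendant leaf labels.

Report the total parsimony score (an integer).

6

site 0, node QR: Q={G} ∪ R={C} → {C,G} (+1)
site 0, node KQR: K={C} ∩ QR={C,G} → {C} (+0)
site 0, node KLQR: KQR={C} ∪ L={A} → {A,C} (+1)
site 0, node JKLQR: J={A} ∩ KLQR={A,C} → {A} (+0)
site 1, node QR: Q={A} ∪ R={T} → {A,T} (+1)
site 1, node KQR: K={C} ∪ QR={A,T} → {A,C,T} (+1)
site 1, node KLQR: KQR={A,C,T} ∩ L={A} → {A} (+0)
site 1, node JKLQR: J={C} ∪ KLQR={A} → {A,C} (+1)
site 2, node QR: Q={G} ∪ R={A} → {A,G} (+1)
site 2, node KQR: K={A} ∩ QR={A,G} → {A} (+0)
site 2, node KLQR: KQR={A} ∩ L={A} → {A} (+0)
site 2, node JKLQR: J={A} ∩ KLQR={A} → {A} (+0)
per-site changes: [2, 3, 1]; total = 6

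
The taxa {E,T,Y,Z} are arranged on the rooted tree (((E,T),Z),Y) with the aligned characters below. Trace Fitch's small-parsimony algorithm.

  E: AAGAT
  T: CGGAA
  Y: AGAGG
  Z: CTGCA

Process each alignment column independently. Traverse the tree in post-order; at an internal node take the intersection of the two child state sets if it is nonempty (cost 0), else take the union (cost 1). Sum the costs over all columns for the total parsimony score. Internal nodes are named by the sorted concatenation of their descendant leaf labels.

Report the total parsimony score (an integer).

ET@0: {A} ∪ {C} = {A,C} (union, +1)
ETZ@0: {A,C} ∩ {C} = {C} (intersection, +0)
ETYZ@0: {C} ∪ {A} = {A,C} (union, +1)
ET@1: {A} ∪ {G} = {A,G} (union, +1)
ETZ@1: {A,G} ∪ {T} = {A,G,T} (union, +1)
ETYZ@1: {A,G,T} ∩ {G} = {G} (intersection, +0)
ET@2: {G} ∩ {G} = {G} (intersection, +0)
ETZ@2: {G} ∩ {G} = {G} (intersection, +0)
ETYZ@2: {G} ∪ {A} = {A,G} (union, +1)
ET@3: {A} ∩ {A} = {A} (intersection, +0)
ETZ@3: {A} ∪ {C} = {A,C} (union, +1)
ETYZ@3: {A,C} ∪ {G} = {A,C,G} (union, +1)
ET@4: {T} ∪ {A} = {A,T} (union, +1)
ETZ@4: {A,T} ∩ {A} = {A} (intersection, +0)
ETYZ@4: {A} ∪ {G} = {A,G} (union, +1)
per-site changes: [2, 2, 1, 2, 2]; total = 9

9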